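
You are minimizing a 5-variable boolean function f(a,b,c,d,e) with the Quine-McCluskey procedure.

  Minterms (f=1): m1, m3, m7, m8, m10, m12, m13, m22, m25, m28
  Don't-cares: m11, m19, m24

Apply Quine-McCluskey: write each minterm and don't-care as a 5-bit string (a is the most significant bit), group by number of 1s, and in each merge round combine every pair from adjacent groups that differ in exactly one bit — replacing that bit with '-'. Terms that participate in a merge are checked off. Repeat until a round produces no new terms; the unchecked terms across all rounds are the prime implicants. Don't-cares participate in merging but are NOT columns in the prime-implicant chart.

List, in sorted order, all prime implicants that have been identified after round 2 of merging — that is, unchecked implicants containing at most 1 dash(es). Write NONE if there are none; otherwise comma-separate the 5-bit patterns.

-0011, 0-011, 00-11, 000-1, 010-0, 0101-, 0110-, 10110, 1100-

size-2^0 implicants → 00001(✓)  00011(✓)  00111(✓)  01000(✓)  01010(✓)  01011(✓)  01100(✓)  01101(✓)  10011(✓)  10110  11000(✓)  11001(✓)  11100(✓)
size-2^1 implicants → -0011  -1000(✓)  -1100(✓)  0-011  00-11  000-1  01-00(✓)  010-0  0101-  0110-  11-00(✓)  1100-
size-2^2 implicants → -1-00
Unchecked terms (primes): -0011, -1-00, 0-011, 00-11, 000-1, 010-0, 0101-, 0110-, 10110, 1100-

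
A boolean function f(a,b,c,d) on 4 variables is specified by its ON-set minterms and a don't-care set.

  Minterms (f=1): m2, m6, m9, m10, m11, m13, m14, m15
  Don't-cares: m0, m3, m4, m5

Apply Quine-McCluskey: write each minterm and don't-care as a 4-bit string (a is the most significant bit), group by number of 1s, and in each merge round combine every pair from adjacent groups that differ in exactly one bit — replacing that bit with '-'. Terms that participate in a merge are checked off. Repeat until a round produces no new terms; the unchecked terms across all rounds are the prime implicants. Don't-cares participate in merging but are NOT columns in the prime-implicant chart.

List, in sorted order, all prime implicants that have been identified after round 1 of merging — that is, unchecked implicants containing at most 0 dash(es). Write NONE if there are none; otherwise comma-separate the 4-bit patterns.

NONE

Round 0: 0000✓ 0010✓ 0011✓ 0100✓ 0101✓ 0110✓ 1001✓ 1010✓ 1011✓ 1101✓ 1110✓ 1111✓
Round 1: -010✓ -011✓ -101 -110✓ 0-00✓ 0-10✓ 00-0✓ 001-✓ 01-0✓ 010- 1-01✓ 1-10✓ 1-11✓ 10-1✓ 101-✓ 11-1✓ 111-✓
Round 2: --10 -01- 0--0 1--1 1-1-
PIs = {--10, -01-, -101, 0--0, 010-, 1--1, 1-1-}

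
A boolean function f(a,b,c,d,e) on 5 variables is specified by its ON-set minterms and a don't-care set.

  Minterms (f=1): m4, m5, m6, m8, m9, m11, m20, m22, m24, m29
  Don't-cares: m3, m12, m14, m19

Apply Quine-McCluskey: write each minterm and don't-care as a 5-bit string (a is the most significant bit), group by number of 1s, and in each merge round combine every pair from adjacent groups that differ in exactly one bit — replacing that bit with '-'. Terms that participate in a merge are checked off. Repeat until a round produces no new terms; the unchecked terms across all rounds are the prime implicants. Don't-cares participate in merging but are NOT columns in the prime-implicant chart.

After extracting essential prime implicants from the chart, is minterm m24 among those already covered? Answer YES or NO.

YES

Round 0: 00011✓ 00100✓ 00101✓ 00110✓ 01000✓ 01001✓ 01011✓ 01100✓ 01110✓ 10011✓ 10100✓ 10110✓ 11000✓ 11101
Round 1: -0011 -0100✓ -0110✓ -1000 0-011 0-100✓ 0-110✓ 001-0✓ 0010- 01-00 010-1 0100- 011-0✓ 101-0✓
Round 2: -01-0 0-1-0
PIs = {-0011, -01-0, -1000, 0-011, 0-1-0, 0010-, 01-00, 010-1, 0100-, 11101}
Coverage chart:
  m4: -01-0,0-1-0,0010-
  m5: 0010- ←essential
  m6: -01-0,0-1-0
  m8: -1000,01-00,0100-
  m9: 010-1,0100-
  m11: 0-011,010-1
  m20: -01-0 ←essential
  m22: -01-0 ←essential
  m24: -1000 ←essential
  m29: 11101 ←essential
Essential: -01-0, -1000, 0010-, 11101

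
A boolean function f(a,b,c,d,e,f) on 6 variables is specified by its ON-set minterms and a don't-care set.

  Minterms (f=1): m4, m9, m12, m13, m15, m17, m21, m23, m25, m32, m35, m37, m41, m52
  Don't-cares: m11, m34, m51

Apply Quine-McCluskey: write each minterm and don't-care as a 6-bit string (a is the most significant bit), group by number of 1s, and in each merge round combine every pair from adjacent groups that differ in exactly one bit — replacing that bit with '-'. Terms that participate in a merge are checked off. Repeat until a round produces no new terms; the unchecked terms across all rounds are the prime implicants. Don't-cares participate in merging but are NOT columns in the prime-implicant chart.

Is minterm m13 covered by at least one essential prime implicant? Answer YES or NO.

YES

size-2^0 implicants → 000100(✓)  001001(✓)  001011(✓)  001100(✓)  001101(✓)  001111(✓)  010001(✓)  010101(✓)  010111(✓)  011001(✓)  100000(✓)  100010(✓)  100011(✓)  100101  101001(✓)  110011(✓)  110100
size-2^1 implicants → -01001  0-1001  00-100  001-01(✓)  001-11(✓)  0010-1(✓)  0011-1(✓)  00110-  01-001  010-01  0101-1  1-0011  1000-0  10001-
size-2^2 implicants → 001--1
Unchecked terms (primes): -01001, 0-1001, 00-100, 001--1, 00110-, 01-001, 010-01, 0101-1, 1-0011, 1000-0, 10001-, 100101, 110100
Minterm coverage:
  m4 ⊆ 00-100 [E]
  m9 ⊆ -01001,0-1001,001--1
  m12 ⊆ 00-100,00110-
  m13 ⊆ 001--1,00110-
  m15 ⊆ 001--1 [E]
  m17 ⊆ 01-001,010-01
  m21 ⊆ 010-01,0101-1
  m23 ⊆ 0101-1 [E]
  m25 ⊆ 0-1001,01-001
  m32 ⊆ 1000-0 [E]
  m35 ⊆ 1-0011,10001-
  m37 ⊆ 100101 [E]
  m41 ⊆ -01001 [E]
  m52 ⊆ 110100 [E]
E = {-01001, 00-100, 001--1, 0101-1, 1000-0, 100101, 110100}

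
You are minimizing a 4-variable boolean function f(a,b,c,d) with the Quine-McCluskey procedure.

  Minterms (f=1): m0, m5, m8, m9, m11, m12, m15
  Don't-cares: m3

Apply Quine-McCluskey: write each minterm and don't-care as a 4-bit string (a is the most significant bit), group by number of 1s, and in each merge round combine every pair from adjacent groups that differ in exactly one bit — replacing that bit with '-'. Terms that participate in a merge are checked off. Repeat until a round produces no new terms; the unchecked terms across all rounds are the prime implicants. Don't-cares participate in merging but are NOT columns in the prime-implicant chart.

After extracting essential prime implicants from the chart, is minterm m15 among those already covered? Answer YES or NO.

YES

size-2^0 implicants → 0000(✓)  0011(✓)  0101  1000(✓)  1001(✓)  1011(✓)  1100(✓)  1111(✓)
size-2^1 implicants → -000  -011  1-00  1-11  10-1  100-
Unchecked terms (primes): -000, -011, 0101, 1-00, 1-11, 10-1, 100-
Minterm coverage:
  m0 ⊆ -000 [E]
  m5 ⊆ 0101 [E]
  m8 ⊆ -000,1-00,100-
  m9 ⊆ 10-1,100-
  m11 ⊆ -011,1-11,10-1
  m12 ⊆ 1-00 [E]
  m15 ⊆ 1-11 [E]
E = {-000, 0101, 1-00, 1-11}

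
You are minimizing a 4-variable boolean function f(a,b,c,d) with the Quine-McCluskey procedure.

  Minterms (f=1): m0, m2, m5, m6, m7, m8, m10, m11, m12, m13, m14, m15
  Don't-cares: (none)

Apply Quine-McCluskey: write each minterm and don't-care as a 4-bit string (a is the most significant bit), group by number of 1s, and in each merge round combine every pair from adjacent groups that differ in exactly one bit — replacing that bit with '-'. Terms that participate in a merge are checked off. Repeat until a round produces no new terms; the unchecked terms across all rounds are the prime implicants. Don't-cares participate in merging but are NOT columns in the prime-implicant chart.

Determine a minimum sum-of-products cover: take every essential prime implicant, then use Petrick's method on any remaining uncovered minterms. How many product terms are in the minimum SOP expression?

5

[col 0] 0000*, 0010*, 0101*, 0110*, 0111*, 1000*, 1010*, 1011*, 1100*, 1101*, 1110*, 1111*
[col 1] -000*, -010*, -101*, -110*, -111*, 0-10*, 00-0*, 01-1*, 011-*, 1-00*, 1-10*, 1-11*, 10-0*, 101-*, 11-0*, 11-1*, 110-*, 111-*
[col 2] --10, -0-0, -1-1, -11-, 1--0, 1-1-, 11--
Prime implicants: --10, -0-0, -1-1, -11-, 1--0, 1-1-, 11--
PI chart (minterm → PIs covering it):
  0 | -0-0  (sole → essential)
  2 | --10,-0-0
  5 | -1-1  (sole → essential)
  6 | --10,-11-
  7 | -1-1,-11-
  8 | -0-0,1--0
  10 | --10,-0-0,1--0,1-1-
  11 | 1-1-  (sole → essential)
  12 | 1--0,11--
  13 | -1-1,11--
  14 | --10,-11-,1--0,1-1-,11--
  15 | -1-1,-11-,1-1-,11--
Essential prime implicants: -0-0, -1-1, 1-1-
Petrick residual → --10, 1--0
Minimum SOP uses 5 PIs: cd' + b'd' + bd + ad' + ac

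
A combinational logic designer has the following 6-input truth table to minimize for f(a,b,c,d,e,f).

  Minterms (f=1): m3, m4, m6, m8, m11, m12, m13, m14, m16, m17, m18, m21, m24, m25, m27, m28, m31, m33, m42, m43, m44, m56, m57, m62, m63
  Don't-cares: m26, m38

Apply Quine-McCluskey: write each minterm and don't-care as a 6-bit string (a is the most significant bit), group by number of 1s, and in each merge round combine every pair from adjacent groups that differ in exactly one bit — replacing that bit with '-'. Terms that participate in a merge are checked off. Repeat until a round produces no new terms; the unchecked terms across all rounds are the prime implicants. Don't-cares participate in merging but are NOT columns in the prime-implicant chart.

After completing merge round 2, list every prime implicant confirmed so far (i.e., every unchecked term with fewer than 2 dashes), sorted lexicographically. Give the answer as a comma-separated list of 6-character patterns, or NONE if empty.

size-2^0 implicants → 000011(✓)  000100(✓)  000110(✓)  001000(✓)  001011(✓)  001100(✓)  001101(✓)  001110(✓)  010000(✓)  010001(✓)  010010(✓)  010101(✓)  011000(✓)  011001(✓)  011010(✓)  011011(✓)  011100(✓)  011111(✓)  100001  100110(✓)  101010(✓)  101011(✓)  101100(✓)  111000(✓)  111001(✓)  111110(✓)  111111(✓)
size-2^1 implicants → -00110  -01011  -01100  -11000(✓)  -11001(✓)  -11111  0-1000(✓)  0-1011  0-1100(✓)  00-011  00-100(✓)  00-110(✓)  0001-0(✓)  001-00(✓)  0011-0(✓)  00110-  01-000(✓)  01-001(✓)  01-010(✓)  010-01  0100-0(✓)  01000-(✓)  011-00(✓)  011-11  0110-0(✓)  0110-1(✓)  01100-(✓)  01101-(✓)  10101-  11100-(✓)  11111-
size-2^2 implicants → -1100-  0-1-00  00-1-0  01-0-0  01-00-  0110--
Unchecked terms (primes): -00110, -01011, -01100, -1100-, -11111, 0-1-00, 0-1011, 00-011, 00-1-0, 00110-, 01-0-0, 01-00-, 010-01, 011-11, 0110--, 100001, 10101-, 11111-

-00110, -01011, -01100, -11111, 0-1011, 00-011, 00110-, 010-01, 011-11, 100001, 10101-, 11111-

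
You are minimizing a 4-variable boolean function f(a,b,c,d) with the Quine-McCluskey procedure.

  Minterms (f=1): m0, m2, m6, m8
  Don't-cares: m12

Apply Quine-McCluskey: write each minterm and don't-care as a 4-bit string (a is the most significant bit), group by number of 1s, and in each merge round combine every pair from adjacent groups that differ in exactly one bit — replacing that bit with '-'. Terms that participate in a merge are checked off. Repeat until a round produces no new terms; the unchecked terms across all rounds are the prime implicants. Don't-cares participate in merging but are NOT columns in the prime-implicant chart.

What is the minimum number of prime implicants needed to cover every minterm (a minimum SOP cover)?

Round 0: 0000✓ 0010✓ 0110✓ 1000✓ 1100✓
Round 1: -000 0-10 00-0 1-00
PIs = {-000, 0-10, 00-0, 1-00}
Coverage chart:
  m0: -000,00-0
  m2: 0-10,00-0
  m6: 0-10 ←essential
  m8: -000,1-00
Essential: 0-10
Petrick residual → -000
Min cover (2 terms): b'c'd' + a'cd'

2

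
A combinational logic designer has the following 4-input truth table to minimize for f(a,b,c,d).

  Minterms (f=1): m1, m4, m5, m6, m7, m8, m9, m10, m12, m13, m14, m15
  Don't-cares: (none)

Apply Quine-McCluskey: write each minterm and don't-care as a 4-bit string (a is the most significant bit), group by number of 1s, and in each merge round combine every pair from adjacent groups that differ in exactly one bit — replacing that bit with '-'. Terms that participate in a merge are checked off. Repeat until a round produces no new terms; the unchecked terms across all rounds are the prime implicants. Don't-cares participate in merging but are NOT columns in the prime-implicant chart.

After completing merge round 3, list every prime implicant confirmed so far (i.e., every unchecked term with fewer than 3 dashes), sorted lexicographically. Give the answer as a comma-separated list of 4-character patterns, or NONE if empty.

Round 0: 0001✓ 0100✓ 0101✓ 0110✓ 0111✓ 1000✓ 1001✓ 1010✓ 1100✓ 1101✓ 1110✓ 1111✓
Round 1: -001✓ -100✓ -101✓ -110✓ -111✓ 0-01✓ 01-0✓ 01-1✓ 010-✓ 011-✓ 1-00✓ 1-01✓ 1-10✓ 10-0✓ 100-✓ 11-0✓ 11-1✓ 110-✓ 111-✓
Round 2: --01 -1-0✓ -1-1✓ -10-✓ -11-✓ 01--✓ 1--0 1-0- 11--✓
Round 3: -1--
PIs = {--01, -1--, 1--0, 1-0-}

--01, 1--0, 1-0-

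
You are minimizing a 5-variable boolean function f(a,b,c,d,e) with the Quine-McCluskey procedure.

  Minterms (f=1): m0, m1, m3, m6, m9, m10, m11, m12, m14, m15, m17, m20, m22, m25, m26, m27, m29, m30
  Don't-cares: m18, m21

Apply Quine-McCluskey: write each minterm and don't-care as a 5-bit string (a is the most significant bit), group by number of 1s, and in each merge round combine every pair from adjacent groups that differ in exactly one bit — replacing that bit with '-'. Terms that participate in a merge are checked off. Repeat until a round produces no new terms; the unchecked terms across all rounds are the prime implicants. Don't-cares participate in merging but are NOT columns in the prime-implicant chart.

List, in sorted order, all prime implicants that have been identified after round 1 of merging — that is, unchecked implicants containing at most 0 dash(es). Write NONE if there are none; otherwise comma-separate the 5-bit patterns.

[col 0] 00000*, 00001*, 00011*, 00110*, 01001*, 01010*, 01011*, 01100*, 01110*, 01111*, 10001*, 10010*, 10100*, 10101*, 10110*, 11001*, 11010*, 11011*, 11101*, 11110*
[col 1] -0001*, -0110*, -1001*, -1010*, -1011*, -1110*, 0-001*, 0-011*, 0-110*, 000-1*, 0000-, 01-10*, 01-11*, 010-1*, 0101-*, 011-0, 0111-*, 1-001*, 1-010*, 1-101*, 1-110*, 10-01*, 10-10*, 101-0, 1010-, 11-01*, 11-10*, 110-1*, 1101-*
[col 2] --001, --110, -1-10, -10-1, -101-, 0-0-1, 01-1-, 1--01, 1--10
Prime implicants: --001, --110, -1-10, -10-1, -101-, 0-0-1, 0000-, 01-1-, 011-0, 1--01, 1--10, 101-0, 1010-

NONE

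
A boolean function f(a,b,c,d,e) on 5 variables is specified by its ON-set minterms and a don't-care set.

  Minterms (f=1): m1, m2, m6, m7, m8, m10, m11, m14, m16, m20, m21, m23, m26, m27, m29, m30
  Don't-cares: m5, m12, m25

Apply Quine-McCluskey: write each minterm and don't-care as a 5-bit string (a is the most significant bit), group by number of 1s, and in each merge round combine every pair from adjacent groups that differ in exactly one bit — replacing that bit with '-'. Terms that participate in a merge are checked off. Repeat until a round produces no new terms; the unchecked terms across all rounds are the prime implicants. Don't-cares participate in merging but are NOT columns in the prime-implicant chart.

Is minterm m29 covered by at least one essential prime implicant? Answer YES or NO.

NO

size-2^0 implicants → 00001(✓)  00010(✓)  00101(✓)  00110(✓)  00111(✓)  01000(✓)  01010(✓)  01011(✓)  01100(✓)  01110(✓)  10000(✓)  10100(✓)  10101(✓)  10111(✓)  11001(✓)  11010(✓)  11011(✓)  11101(✓)  11110(✓)
size-2^1 implicants → -0101(✓)  -0111(✓)  -1010(✓)  -1011(✓)  -1110(✓)  0-010(✓)  0-110(✓)  00-01  00-10(✓)  001-1(✓)  0011-  01-00(✓)  01-10(✓)  010-0(✓)  0101-(✓)  011-0(✓)  1-101  10-00  101-1(✓)  1010-  11-01  11-10(✓)  110-1  1101-(✓)
size-2^2 implicants → -01-1  -1-10  -101-  0--10  01--0
Unchecked terms (primes): -01-1, -1-10, -101-, 0--10, 00-01, 0011-, 01--0, 1-101, 10-00, 1010-, 11-01, 110-1
Minterm coverage:
  m1 ⊆ 00-01 [E]
  m2 ⊆ 0--10 [E]
  m6 ⊆ 0--10,0011-
  m7 ⊆ -01-1,0011-
  m8 ⊆ 01--0 [E]
  m10 ⊆ -1-10,-101-,0--10,01--0
  m11 ⊆ -101- [E]
  m14 ⊆ -1-10,0--10,01--0
  m16 ⊆ 10-00 [E]
  m20 ⊆ 10-00,1010-
  m21 ⊆ -01-1,1-101,1010-
  m23 ⊆ -01-1 [E]
  m26 ⊆ -1-10,-101-
  m27 ⊆ -101-,110-1
  m29 ⊆ 1-101,11-01
  m30 ⊆ -1-10 [E]
E = {-01-1, -1-10, -101-, 0--10, 00-01, 01--0, 10-00}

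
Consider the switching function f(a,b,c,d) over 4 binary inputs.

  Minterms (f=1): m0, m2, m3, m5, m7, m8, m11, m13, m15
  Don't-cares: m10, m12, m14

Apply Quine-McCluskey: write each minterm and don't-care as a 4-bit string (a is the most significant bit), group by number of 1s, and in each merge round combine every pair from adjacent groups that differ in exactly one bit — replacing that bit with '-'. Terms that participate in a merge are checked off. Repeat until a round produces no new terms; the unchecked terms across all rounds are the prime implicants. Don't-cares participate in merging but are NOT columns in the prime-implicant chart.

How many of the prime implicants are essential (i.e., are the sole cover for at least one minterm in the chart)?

2

size-2^0 implicants → 0000(✓)  0010(✓)  0011(✓)  0101(✓)  0111(✓)  1000(✓)  1010(✓)  1011(✓)  1100(✓)  1101(✓)  1110(✓)  1111(✓)
size-2^1 implicants → -000(✓)  -010(✓)  -011(✓)  -101(✓)  -111(✓)  0-11(✓)  00-0(✓)  001-(✓)  01-1(✓)  1-00(✓)  1-10(✓)  1-11(✓)  10-0(✓)  101-(✓)  11-0(✓)  11-1(✓)  110-(✓)  111-(✓)
size-2^2 implicants → --11  -0-0  -01-  -1-1  1--0  1-1-  11--
Unchecked terms (primes): --11, -0-0, -01-, -1-1, 1--0, 1-1-, 11--
Minterm coverage:
  m0 ⊆ -0-0 [E]
  m2 ⊆ -0-0,-01-
  m3 ⊆ --11,-01-
  m5 ⊆ -1-1 [E]
  m7 ⊆ --11,-1-1
  m8 ⊆ -0-0,1--0
  m11 ⊆ --11,-01-,1-1-
  m13 ⊆ -1-1,11--
  m15 ⊆ --11,-1-1,1-1-,11--
E = {-0-0, -1-1}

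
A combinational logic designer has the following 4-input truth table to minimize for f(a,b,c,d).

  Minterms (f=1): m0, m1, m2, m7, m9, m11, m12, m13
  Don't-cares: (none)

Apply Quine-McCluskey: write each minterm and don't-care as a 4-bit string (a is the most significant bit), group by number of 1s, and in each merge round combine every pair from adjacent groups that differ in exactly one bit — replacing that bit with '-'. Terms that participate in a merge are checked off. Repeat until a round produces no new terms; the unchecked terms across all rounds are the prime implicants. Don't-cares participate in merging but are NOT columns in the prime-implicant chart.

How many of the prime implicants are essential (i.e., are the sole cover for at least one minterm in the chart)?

[col 0] 0000*, 0001*, 0010*, 0111, 1001*, 1011*, 1100*, 1101*
[col 1] -001, 00-0, 000-, 1-01, 10-1, 110-
Prime implicants: -001, 00-0, 000-, 0111, 1-01, 10-1, 110-
PI chart (minterm → PIs covering it):
  0 | 00-0,000-
  1 | -001,000-
  2 | 00-0  (sole → essential)
  7 | 0111  (sole → essential)
  9 | -001,1-01,10-1
  11 | 10-1  (sole → essential)
  12 | 110-  (sole → essential)
  13 | 1-01,110-
Essential prime implicants: 00-0, 0111, 10-1, 110-

4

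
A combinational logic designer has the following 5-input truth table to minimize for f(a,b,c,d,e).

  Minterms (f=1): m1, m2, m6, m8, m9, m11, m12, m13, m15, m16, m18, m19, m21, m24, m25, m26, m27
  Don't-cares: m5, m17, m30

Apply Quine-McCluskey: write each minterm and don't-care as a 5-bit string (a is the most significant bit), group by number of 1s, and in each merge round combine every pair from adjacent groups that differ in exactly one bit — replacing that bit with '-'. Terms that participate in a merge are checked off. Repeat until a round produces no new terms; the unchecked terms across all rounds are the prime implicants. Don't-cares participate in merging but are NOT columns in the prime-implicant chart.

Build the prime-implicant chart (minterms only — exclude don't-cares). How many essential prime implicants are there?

5

Round 0: 00001✓ 00010✓ 00101✓ 00110✓ 01000✓ 01001✓ 01011✓ 01100✓ 01101✓ 01111✓ 10000✓ 10001✓ 10010✓ 10011✓ 10101✓ 11000✓ 11001✓ 11010✓ 11011✓ 11110✓
Round 1: -0001✓ -0010 -0101✓ -1000✓ -1001✓ -1011✓ 0-001✓ 0-101✓ 00-01✓ 00-10 01-00✓ 01-01✓ 01-11✓ 010-1✓ 0100-✓ 011-1✓ 0110-✓ 1-000✓ 1-001✓ 1-010✓ 1-011✓ 10-01✓ 100-0✓ 100-1✓ 1000-✓ 1001-✓ 11-10 110-0✓ 110-1✓ 1100-✓ 1101-✓
Round 2: --001 -0-01 -10-1 -100- 0--01 01--1 01-0- 1-0-0✓ 1-0-1✓ 1-00-✓ 1-01-✓ 100--✓ 110--✓
Round 3: 1-0--
PIs = {--001, -0-01, -0010, -10-1, -100-, 0--01, 00-10, 01--1, 01-0-, 1-0--, 11-10}
Coverage chart:
  m1: --001,-0-01,0--01
  m2: -0010,00-10
  m6: 00-10 ←essential
  m8: -100-,01-0-
  m9: --001,-10-1,-100-,0--01,01--1,01-0-
  m11: -10-1,01--1
  m12: 01-0- ←essential
  m13: 0--01,01--1,01-0-
  m15: 01--1 ←essential
  m16: 1-0-- ←essential
  m18: -0010,1-0--
  m19: 1-0-- ←essential
  m21: -0-01 ←essential
  m24: -100-,1-0--
  m25: --001,-10-1,-100-,1-0--
  m26: 1-0--,11-10
  m27: -10-1,1-0--
Essential: -0-01, 00-10, 01--1, 01-0-, 1-0--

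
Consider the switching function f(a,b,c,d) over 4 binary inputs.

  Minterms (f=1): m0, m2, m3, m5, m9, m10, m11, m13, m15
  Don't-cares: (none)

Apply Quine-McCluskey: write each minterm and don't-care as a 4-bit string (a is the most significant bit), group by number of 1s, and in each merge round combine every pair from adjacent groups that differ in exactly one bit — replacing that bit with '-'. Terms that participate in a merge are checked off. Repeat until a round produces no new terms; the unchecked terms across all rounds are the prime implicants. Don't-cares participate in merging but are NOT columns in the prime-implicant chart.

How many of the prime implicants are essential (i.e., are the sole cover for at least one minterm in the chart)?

size-2^0 implicants → 0000(✓)  0010(✓)  0011(✓)  0101(✓)  1001(✓)  1010(✓)  1011(✓)  1101(✓)  1111(✓)
size-2^1 implicants → -010(✓)  -011(✓)  -101  00-0  001-(✓)  1-01(✓)  1-11(✓)  10-1(✓)  101-(✓)  11-1(✓)
size-2^2 implicants → -01-  1--1
Unchecked terms (primes): -01-, -101, 00-0, 1--1
Minterm coverage:
  m0 ⊆ 00-0 [E]
  m2 ⊆ -01-,00-0
  m3 ⊆ -01- [E]
  m5 ⊆ -101 [E]
  m9 ⊆ 1--1 [E]
  m10 ⊆ -01- [E]
  m11 ⊆ -01-,1--1
  m13 ⊆ -101,1--1
  m15 ⊆ 1--1 [E]
E = {-01-, -101, 00-0, 1--1}

4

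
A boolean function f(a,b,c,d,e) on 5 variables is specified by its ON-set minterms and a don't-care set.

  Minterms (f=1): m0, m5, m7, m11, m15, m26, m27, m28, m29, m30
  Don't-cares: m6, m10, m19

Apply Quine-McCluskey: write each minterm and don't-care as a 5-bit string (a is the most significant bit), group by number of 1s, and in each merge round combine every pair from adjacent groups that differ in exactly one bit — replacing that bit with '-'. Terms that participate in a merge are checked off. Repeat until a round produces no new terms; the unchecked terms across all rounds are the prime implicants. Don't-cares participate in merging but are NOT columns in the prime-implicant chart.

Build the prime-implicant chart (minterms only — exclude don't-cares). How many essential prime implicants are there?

3

[col 0] 00000, 00101*, 00110*, 00111*, 01010*, 01011*, 01111*, 10011*, 11010*, 11011*, 11100*, 11101*, 11110*
[col 1] -1010*, -1011*, 0-111, 001-1, 0011-, 01-11, 0101-*, 1-011, 11-10, 1101-*, 111-0, 1110-
[col 2] -101-
Prime implicants: -101-, 0-111, 00000, 001-1, 0011-, 01-11, 1-011, 11-10, 111-0, 1110-
PI chart (minterm → PIs covering it):
  0 | 00000  (sole → essential)
  5 | 001-1  (sole → essential)
  7 | 0-111,001-1,0011-
  11 | -101-,01-11
  15 | 0-111,01-11
  26 | -101-,11-10
  27 | -101-,1-011
  28 | 111-0,1110-
  29 | 1110-  (sole → essential)
  30 | 11-10,111-0
Essential prime implicants: 00000, 001-1, 1110-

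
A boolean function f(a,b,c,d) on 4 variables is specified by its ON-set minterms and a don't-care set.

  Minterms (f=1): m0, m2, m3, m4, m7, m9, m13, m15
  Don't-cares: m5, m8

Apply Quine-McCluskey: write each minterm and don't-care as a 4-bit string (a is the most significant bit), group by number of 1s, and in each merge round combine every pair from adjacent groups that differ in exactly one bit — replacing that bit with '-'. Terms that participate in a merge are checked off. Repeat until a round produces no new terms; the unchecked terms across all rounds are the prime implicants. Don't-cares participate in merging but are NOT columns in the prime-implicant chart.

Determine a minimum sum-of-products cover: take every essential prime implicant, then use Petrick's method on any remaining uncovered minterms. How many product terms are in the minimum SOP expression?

[col 0] 0000*, 0010*, 0011*, 0100*, 0101*, 0111*, 1000*, 1001*, 1101*, 1111*
[col 1] -000, -101*, -111*, 0-00, 0-11, 00-0, 001-, 01-1*, 010-, 1-01, 100-, 11-1*
[col 2] -1-1
Prime implicants: -000, -1-1, 0-00, 0-11, 00-0, 001-, 010-, 1-01, 100-
PI chart (minterm → PIs covering it):
  0 | -000,0-00,00-0
  2 | 00-0,001-
  3 | 0-11,001-
  4 | 0-00,010-
  7 | -1-1,0-11
  9 | 1-01,100-
  13 | -1-1,1-01
  15 | -1-1  (sole → essential)
Essential prime implicants: -1-1
Petrick residual → 0-00, 001-, 1-01
Minimum SOP uses 4 PIs: bd + a'c'd' + a'b'c + ac'd

4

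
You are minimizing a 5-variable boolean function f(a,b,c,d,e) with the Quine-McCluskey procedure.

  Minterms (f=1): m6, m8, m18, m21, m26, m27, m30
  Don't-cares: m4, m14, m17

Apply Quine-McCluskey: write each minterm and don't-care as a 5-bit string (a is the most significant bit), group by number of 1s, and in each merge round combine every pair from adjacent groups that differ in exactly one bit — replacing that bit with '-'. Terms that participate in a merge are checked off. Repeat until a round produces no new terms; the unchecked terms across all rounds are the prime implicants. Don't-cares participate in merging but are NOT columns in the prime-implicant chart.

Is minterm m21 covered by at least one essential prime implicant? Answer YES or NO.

YES

[col 0] 00100*, 00110*, 01000, 01110*, 10001*, 10010*, 10101*, 11010*, 11011*, 11110*
[col 1] -1110, 0-110, 001-0, 1-010, 10-01, 11-10, 1101-
Prime implicants: -1110, 0-110, 001-0, 01000, 1-010, 10-01, 11-10, 1101-
PI chart (minterm → PIs covering it):
  6 | 0-110,001-0
  8 | 01000  (sole → essential)
  18 | 1-010  (sole → essential)
  21 | 10-01  (sole → essential)
  26 | 1-010,11-10,1101-
  27 | 1101-  (sole → essential)
  30 | -1110,11-10
Essential prime implicants: 01000, 1-010, 10-01, 1101-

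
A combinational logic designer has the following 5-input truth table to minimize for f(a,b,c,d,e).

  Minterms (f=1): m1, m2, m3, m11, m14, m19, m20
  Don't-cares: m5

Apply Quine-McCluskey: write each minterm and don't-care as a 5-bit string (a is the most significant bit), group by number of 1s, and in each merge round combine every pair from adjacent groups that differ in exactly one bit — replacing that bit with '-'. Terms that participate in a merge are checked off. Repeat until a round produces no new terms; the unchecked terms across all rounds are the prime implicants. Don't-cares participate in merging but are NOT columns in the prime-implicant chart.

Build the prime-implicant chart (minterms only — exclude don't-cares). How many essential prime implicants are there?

5

[col 0] 00001*, 00010*, 00011*, 00101*, 01011*, 01110, 10011*, 10100
[col 1] -0011, 0-011, 00-01, 000-1, 0001-
Prime implicants: -0011, 0-011, 00-01, 000-1, 0001-, 01110, 10100
PI chart (minterm → PIs covering it):
  1 | 00-01,000-1
  2 | 0001-  (sole → essential)
  3 | -0011,0-011,000-1,0001-
  11 | 0-011  (sole → essential)
  14 | 01110  (sole → essential)
  19 | -0011  (sole → essential)
  20 | 10100  (sole → essential)
Essential prime implicants: -0011, 0-011, 0001-, 01110, 10100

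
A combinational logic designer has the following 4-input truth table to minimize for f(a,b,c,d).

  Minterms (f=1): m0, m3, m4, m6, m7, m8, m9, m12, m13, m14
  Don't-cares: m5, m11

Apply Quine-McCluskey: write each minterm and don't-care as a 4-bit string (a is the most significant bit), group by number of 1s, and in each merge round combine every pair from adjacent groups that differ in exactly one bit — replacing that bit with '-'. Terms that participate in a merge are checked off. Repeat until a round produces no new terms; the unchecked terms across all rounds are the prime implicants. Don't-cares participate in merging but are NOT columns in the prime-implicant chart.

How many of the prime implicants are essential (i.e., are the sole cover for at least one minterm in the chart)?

Round 0: 0000✓ 0011✓ 0100✓ 0101✓ 0110✓ 0111✓ 1000✓ 1001✓ 1011✓ 1100✓ 1101✓ 1110✓
Round 1: -000✓ -011 -100✓ -101✓ -110✓ 0-00✓ 0-11 01-0✓ 01-1✓ 010-✓ 011-✓ 1-00✓ 1-01✓ 10-1 100-✓ 11-0✓ 110-✓
Round 2: --00 -1-0 -10- 01-- 1-0-
PIs = {--00, -011, -1-0, -10-, 0-11, 01--, 1-0-, 10-1}
Coverage chart:
  m0: --00 ←essential
  m3: -011,0-11
  m4: --00,-1-0,-10-,01--
  m6: -1-0,01--
  m7: 0-11,01--
  m8: --00,1-0-
  m9: 1-0-,10-1
  m12: --00,-1-0,-10-,1-0-
  m13: -10-,1-0-
  m14: -1-0 ←essential
Essential: --00, -1-0

2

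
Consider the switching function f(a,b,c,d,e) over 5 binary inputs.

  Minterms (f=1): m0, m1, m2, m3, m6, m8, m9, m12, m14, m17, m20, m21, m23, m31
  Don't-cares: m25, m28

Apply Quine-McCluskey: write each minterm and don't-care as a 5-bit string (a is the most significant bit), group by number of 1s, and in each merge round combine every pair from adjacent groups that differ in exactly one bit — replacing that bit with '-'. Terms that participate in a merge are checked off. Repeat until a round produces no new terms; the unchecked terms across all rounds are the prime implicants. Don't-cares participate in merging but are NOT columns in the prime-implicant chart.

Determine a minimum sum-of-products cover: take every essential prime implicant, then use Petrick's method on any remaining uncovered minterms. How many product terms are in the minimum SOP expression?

Round 0: 00000✓ 00001✓ 00010✓ 00011✓ 00110✓ 01000✓ 01001✓ 01100✓ 01110✓ 10001✓ 10100✓ 10101✓ 10111✓ 11001✓ 11100✓ 11111✓
Round 1: -0001✓ -1001✓ -1100 0-000✓ 0-001✓ 0-110 00-10 000-0✓ 000-1✓ 0000-✓ 0001-✓ 01-00 0100-✓ 011-0 1-001✓ 1-100 1-111 10-01 101-1 1010-
Round 2: --001 0-00- 000--
PIs = {--001, -1100, 0-00-, 0-110, 00-10, 000--, 01-00, 011-0, 1-100, 1-111, 10-01, 101-1, 1010-}
Coverage chart:
  m0: 0-00-,000--
  m1: --001,0-00-,000--
  m2: 00-10,000--
  m3: 000-- ←essential
  m6: 0-110,00-10
  m8: 0-00-,01-00
  m9: --001,0-00-
  m12: -1100,01-00,011-0
  m14: 0-110,011-0
  m17: --001,10-01
  m20: 1-100,1010-
  m21: 10-01,101-1,1010-
  m23: 1-111,101-1
  m31: 1-111 ←essential
Essential: 000--, 1-111
Petrick residual → --001, 0-110, 01-00, 1010-
Min cover (6 terms): c'd'e + a'cde' + a'b'c' + a'bd'e' + acde + ab'cd'

6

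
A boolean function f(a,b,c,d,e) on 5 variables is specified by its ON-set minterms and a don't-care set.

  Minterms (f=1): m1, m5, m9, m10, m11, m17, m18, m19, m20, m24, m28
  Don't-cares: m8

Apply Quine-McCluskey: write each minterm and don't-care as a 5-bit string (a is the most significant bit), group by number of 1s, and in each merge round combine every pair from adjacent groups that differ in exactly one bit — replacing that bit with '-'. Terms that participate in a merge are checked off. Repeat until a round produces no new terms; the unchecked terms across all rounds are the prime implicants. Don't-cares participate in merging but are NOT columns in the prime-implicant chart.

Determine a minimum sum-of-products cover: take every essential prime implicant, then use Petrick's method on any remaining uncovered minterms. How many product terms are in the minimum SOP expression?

6

Round 0: 00001✓ 00101✓ 01000✓ 01001✓ 01010✓ 01011✓ 10001✓ 10010✓ 10011✓ 10100✓ 11000✓ 11100✓
Round 1: -0001 -1000 0-001 00-01 010-0✓ 010-1✓ 0100-✓ 0101-✓ 1-100 100-1 1001- 11-00
Round 2: 010--
PIs = {-0001, -1000, 0-001, 00-01, 010--, 1-100, 100-1, 1001-, 11-00}
Coverage chart:
  m1: -0001,0-001,00-01
  m5: 00-01 ←essential
  m9: 0-001,010--
  m10: 010-- ←essential
  m11: 010-- ←essential
  m17: -0001,100-1
  m18: 1001- ←essential
  m19: 100-1,1001-
  m20: 1-100 ←essential
  m24: -1000,11-00
  m28: 1-100,11-00
Essential: 00-01, 010--, 1-100, 1001-
Petrick residual → -0001, -1000
Min cover (6 terms): b'c'd'e + bc'd'e' + a'b'd'e + a'bc' + acd'e' + ab'c'd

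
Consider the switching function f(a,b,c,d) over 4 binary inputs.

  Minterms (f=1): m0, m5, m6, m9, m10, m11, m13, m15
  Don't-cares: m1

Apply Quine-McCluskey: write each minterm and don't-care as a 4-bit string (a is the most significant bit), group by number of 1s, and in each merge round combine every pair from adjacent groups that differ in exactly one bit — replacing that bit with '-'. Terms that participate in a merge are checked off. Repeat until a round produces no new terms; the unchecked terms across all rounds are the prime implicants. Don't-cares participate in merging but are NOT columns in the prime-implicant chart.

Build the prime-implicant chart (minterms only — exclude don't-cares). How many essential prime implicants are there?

size-2^0 implicants → 0000(✓)  0001(✓)  0101(✓)  0110  1001(✓)  1010(✓)  1011(✓)  1101(✓)  1111(✓)
size-2^1 implicants → -001(✓)  -101(✓)  0-01(✓)  000-  1-01(✓)  1-11(✓)  10-1(✓)  101-  11-1(✓)
size-2^2 implicants → --01  1--1
Unchecked terms (primes): --01, 000-, 0110, 1--1, 101-
Minterm coverage:
  m0 ⊆ 000- [E]
  m5 ⊆ --01 [E]
  m6 ⊆ 0110 [E]
  m9 ⊆ --01,1--1
  m10 ⊆ 101- [E]
  m11 ⊆ 1--1,101-
  m13 ⊆ --01,1--1
  m15 ⊆ 1--1 [E]
E = {--01, 000-, 0110, 1--1, 101-}

5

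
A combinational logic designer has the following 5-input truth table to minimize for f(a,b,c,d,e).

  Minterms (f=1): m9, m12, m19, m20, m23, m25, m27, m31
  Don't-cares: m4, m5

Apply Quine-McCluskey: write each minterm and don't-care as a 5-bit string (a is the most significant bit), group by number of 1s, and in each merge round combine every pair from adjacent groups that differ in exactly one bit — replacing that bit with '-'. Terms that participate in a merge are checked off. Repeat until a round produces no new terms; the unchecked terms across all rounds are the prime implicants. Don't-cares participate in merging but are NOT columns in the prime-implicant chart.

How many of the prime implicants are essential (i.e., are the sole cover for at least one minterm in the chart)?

Round 0: 00100✓ 00101✓ 01001✓ 01100✓ 10011✓ 10100✓ 10111✓ 11001✓ 11011✓ 11111✓
Round 1: -0100 -1001 0-100 0010- 1-011✓ 1-111✓ 10-11✓ 11-11✓ 110-1
Round 2: 1--11
PIs = {-0100, -1001, 0-100, 0010-, 1--11, 110-1}
Coverage chart:
  m9: -1001 ←essential
  m12: 0-100 ←essential
  m19: 1--11 ←essential
  m20: -0100 ←essential
  m23: 1--11 ←essential
  m25: -1001,110-1
  m27: 1--11,110-1
  m31: 1--11 ←essential
Essential: -0100, -1001, 0-100, 1--11

4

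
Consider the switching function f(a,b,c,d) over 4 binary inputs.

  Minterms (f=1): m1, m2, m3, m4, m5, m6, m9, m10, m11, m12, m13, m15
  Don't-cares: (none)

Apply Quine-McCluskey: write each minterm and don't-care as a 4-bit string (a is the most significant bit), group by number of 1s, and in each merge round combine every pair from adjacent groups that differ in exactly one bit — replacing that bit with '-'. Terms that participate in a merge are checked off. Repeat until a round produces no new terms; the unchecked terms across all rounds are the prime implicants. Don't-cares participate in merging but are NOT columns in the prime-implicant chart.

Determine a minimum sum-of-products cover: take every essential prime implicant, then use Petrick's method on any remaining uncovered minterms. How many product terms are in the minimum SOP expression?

5

Round 0: 0001✓ 0010✓ 0011✓ 0100✓ 0101✓ 0110✓ 1001✓ 1010✓ 1011✓ 1100✓ 1101✓ 1111✓
Round 1: -001✓ -010✓ -011✓ -100✓ -101✓ 0-01✓ 0-10 00-1✓ 001-✓ 01-0 010-✓ 1-01✓ 1-11✓ 10-1✓ 101-✓ 11-1✓ 110-✓
Round 2: --01 -0-1 -01- -10- 1--1
PIs = {--01, -0-1, -01-, -10-, 0-10, 01-0, 1--1}
Coverage chart:
  m1: --01,-0-1
  m2: -01-,0-10
  m3: -0-1,-01-
  m4: -10-,01-0
  m5: --01,-10-
  m6: 0-10,01-0
  m9: --01,-0-1,1--1
  m10: -01- ←essential
  m11: -0-1,-01-,1--1
  m12: -10- ←essential
  m13: --01,-10-,1--1
  m15: 1--1 ←essential
Essential: -01-, -10-, 1--1
Petrick residual → --01, 0-10
Min cover (5 terms): c'd + b'c + bc' + a'cd' + ad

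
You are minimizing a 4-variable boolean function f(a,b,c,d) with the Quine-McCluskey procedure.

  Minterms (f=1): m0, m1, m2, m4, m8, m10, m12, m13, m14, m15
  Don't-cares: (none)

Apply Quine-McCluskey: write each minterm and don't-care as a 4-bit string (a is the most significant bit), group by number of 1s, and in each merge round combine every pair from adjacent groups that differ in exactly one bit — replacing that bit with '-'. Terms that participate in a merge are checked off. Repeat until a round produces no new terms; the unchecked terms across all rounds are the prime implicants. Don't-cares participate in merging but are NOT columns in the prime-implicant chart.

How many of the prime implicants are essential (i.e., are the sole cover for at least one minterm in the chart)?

size-2^0 implicants → 0000(✓)  0001(✓)  0010(✓)  0100(✓)  1000(✓)  1010(✓)  1100(✓)  1101(✓)  1110(✓)  1111(✓)
size-2^1 implicants → -000(✓)  -010(✓)  -100(✓)  0-00(✓)  00-0(✓)  000-  1-00(✓)  1-10(✓)  10-0(✓)  11-0(✓)  11-1(✓)  110-(✓)  111-(✓)
size-2^2 implicants → --00  -0-0  1--0  11--
Unchecked terms (primes): --00, -0-0, 000-, 1--0, 11--
Minterm coverage:
  m0 ⊆ --00,-0-0,000-
  m1 ⊆ 000- [E]
  m2 ⊆ -0-0 [E]
  m4 ⊆ --00 [E]
  m8 ⊆ --00,-0-0,1--0
  m10 ⊆ -0-0,1--0
  m12 ⊆ --00,1--0,11--
  m13 ⊆ 11-- [E]
  m14 ⊆ 1--0,11--
  m15 ⊆ 11-- [E]
E = {--00, -0-0, 000-, 11--}

4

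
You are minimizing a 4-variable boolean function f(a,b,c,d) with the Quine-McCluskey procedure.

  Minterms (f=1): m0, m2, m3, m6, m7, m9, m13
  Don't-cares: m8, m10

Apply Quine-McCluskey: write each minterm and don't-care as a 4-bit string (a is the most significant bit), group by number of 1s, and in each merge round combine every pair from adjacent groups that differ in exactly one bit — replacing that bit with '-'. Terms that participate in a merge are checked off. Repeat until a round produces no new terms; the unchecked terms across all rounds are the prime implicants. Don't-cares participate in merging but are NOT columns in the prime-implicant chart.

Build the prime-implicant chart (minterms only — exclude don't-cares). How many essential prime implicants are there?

[col 0] 0000*, 0010*, 0011*, 0110*, 0111*, 1000*, 1001*, 1010*, 1101*
[col 1] -000*, -010*, 0-10*, 0-11*, 00-0*, 001-*, 011-*, 1-01, 10-0*, 100-
[col 2] -0-0, 0-1-
Prime implicants: -0-0, 0-1-, 1-01, 100-
PI chart (minterm → PIs covering it):
  0 | -0-0  (sole → essential)
  2 | -0-0,0-1-
  3 | 0-1-  (sole → essential)
  6 | 0-1-  (sole → essential)
  7 | 0-1-  (sole → essential)
  9 | 1-01,100-
  13 | 1-01  (sole → essential)
Essential prime implicants: -0-0, 0-1-, 1-01

3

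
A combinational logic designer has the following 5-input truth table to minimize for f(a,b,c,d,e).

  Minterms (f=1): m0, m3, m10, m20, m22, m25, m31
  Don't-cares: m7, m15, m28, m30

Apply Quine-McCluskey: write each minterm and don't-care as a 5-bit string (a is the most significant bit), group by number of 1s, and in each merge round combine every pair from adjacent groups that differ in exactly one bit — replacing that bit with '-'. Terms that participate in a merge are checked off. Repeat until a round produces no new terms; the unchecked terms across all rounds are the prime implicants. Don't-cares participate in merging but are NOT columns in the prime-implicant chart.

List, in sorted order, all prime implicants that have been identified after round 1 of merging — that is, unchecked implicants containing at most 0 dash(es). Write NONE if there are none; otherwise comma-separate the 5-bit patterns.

00000, 01010, 11001

Round 0: 00000 00011✓ 00111✓ 01010 01111✓ 10100✓ 10110✓ 11001 11100✓ 11110✓ 11111✓
Round 1: -1111 0-111 00-11 1-100✓ 1-110✓ 101-0✓ 111-0✓ 1111-
Round 2: 1-1-0
PIs = {-1111, 0-111, 00-11, 00000, 01010, 1-1-0, 11001, 1111-}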